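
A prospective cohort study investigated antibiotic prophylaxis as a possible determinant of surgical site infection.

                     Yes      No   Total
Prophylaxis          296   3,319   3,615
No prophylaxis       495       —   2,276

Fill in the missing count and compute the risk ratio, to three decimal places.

0.376

The missing cell is in the unexposed row: 2276 − 495 = 1781.
So a = 296, b = 3319, c = 495, d = 1781.
RR = [a/(a+b)] / [c/(c+d)] = (296/3615) / (495/2276) = 0.08188/0.21749 = 0.37649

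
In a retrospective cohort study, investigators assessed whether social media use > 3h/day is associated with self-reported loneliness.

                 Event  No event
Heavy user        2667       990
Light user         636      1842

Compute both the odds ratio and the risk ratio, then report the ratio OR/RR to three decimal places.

2.746

Cells: a = 2667, b = 990, c = 636, d = 1842.
OR = (2667·1842)/(990·636) = 4912614/629640 = 7.80226
Risk in exposed = 2667/3657 = 0.72929; risk in unexposed = 636/2478 = 0.25666; RR = 2.84146
OR/RR = 7.80226 / 2.84146 = 2.74586
The outcome is not rare, so the OR lies further from 1 than the RR.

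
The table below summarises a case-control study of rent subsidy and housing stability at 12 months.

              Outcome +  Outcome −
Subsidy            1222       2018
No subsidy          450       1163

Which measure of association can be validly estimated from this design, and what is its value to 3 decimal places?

1.565

Cells: a = 1222, b = 2018, c = 450, d = 1163.
This is a case-control study: participants were sampled on outcome status, so risks in the source population cannot be estimated directly — relative risk is not valid here. The odds ratio is the appropriate measure.
OR = (a·d)/(b·c) = (1222 × 1163) / (2018 × 450) = 1421186 / 908100 = 1.56501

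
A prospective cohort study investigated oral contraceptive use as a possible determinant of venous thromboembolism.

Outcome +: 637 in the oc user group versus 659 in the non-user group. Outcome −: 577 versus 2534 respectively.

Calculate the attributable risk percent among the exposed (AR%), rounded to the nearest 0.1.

From the description: a = 637, b = 577, c = 659, d = 2534.
Risk in exposed = 637/1214 = 0.52471; risk in unexposed = 659/3193 = 0.20639.
RR = 0.52471/0.20639 = 2.54234
AR% = (RR − 1)/RR × 100 = (2.54234 − 1)/2.54234 × 100 = 60.6662%

60.7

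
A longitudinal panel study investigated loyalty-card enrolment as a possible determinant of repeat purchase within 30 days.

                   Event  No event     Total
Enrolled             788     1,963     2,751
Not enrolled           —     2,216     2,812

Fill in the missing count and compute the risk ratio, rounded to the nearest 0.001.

1.351

The missing cell is in the unexposed row: 2812 − 2216 = 596.
So a = 788, b = 1963, c = 596, d = 2216.
RR = [a/(a+b)] / [c/(c+d)] = (788/2751) / (596/2812) = 0.28644/0.21195 = 1.35146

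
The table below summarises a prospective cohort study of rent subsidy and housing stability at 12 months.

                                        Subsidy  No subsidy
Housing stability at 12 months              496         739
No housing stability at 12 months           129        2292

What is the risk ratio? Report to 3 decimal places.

3.255

Reading the table with exposure as columns: a = 496 (Subsidy, case), b = 129 (Subsidy, non-case), c = 739 (No subsidy, case), d = 2292.
Risk in exposed = 496/625 = 0.79360; risk in unexposed = 739/3031 = 0.24381.
RR = 0.79360 / 0.24381 = 3.25494
The risk among the exposed is 3.25 times that among the unexposed.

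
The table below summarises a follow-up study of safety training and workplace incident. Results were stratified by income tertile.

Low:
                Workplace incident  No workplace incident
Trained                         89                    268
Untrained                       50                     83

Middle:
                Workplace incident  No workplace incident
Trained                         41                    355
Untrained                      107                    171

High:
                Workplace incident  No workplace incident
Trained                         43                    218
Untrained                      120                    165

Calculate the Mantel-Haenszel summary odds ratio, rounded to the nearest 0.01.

0.29

OR_MH = Σ(aᵢdᵢ/nᵢ) / Σ(bᵢcᵢ/nᵢ), where nᵢ is the stratum total.
Stratum 1 (Low): n = 490; a·d/n = 89·83/490 = 15.0755; b·c/n = 268·50/490 = 27.3469
Stratum 2 (Middle): n = 674; a·d/n = 41·171/674 = 10.4021; b·c/n = 355·107/674 = 56.3576
Stratum 3 (High): n = 546; a·d/n = 43·165/546 = 12.9945; b·c/n = 218·120/546 = 47.9121
OR_MH = (15.0755 + 10.4021 + 12.9945) / (27.3469 + 56.3576 + 47.9121) = 38.4721 / 131.6166 = 0.29230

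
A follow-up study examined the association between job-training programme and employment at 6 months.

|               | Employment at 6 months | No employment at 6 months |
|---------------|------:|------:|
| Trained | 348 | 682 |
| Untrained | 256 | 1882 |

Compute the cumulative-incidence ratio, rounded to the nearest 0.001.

Cells: a = 348, b = 682, c = 256, d = 1882.
Risk in exposed = 348/1030 = 0.33786; risk in unexposed = 256/2138 = 0.11974.
RR = 0.33786 / 0.11974 = 2.82169
The risk among the exposed is 2.82 times that among the unexposed.

2.822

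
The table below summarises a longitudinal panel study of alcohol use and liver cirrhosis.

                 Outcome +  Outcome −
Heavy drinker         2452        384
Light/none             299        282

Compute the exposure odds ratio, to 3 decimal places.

6.022

Cells: a = 2452, b = 384, c = 299, d = 282.
OR = (a·d)/(b·c) = (2452 × 282) / (384 × 299) = 691464 / 114816 = 6.02237
The odds of liver cirrhosis are about 6.02 times as high in the heavy drinker group.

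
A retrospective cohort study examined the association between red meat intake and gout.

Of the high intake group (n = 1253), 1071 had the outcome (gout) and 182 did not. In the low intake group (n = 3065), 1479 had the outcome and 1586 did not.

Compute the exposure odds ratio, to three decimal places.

6.310

From the description: a = 1071, b = 182, c = 1479, d = 1586.
OR = (a·d)/(b·c) = (1071 × 1586) / (182 × 1479) = 1698606 / 269178 = 6.31034
The odds of gout are about 6.31 times as high in the high intake group.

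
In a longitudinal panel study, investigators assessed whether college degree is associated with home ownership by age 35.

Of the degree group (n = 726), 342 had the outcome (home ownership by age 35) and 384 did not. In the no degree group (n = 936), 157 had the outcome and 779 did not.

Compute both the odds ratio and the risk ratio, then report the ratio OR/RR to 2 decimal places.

From the description: a = 342, b = 384, c = 157, d = 779.
OR = (342·779)/(384·157) = 266418/60288 = 4.41909
Risk in exposed = 342/726 = 0.47107; risk in unexposed = 157/936 = 0.16774; RR = 2.80844
OR/RR = 4.41909 / 2.80844 = 1.57350
The outcome is not rare, so the OR lies further from 1 than the RR.

1.57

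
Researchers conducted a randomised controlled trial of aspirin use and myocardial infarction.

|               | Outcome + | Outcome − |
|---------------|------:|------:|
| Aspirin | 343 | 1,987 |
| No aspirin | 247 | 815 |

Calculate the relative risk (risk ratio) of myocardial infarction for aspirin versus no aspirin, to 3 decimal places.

Cells: a = 343, b = 1987, c = 247, d = 815.
Risk in exposed = 343/2330 = 0.14721; risk in unexposed = 247/1062 = 0.23258.
RR = 0.14721 / 0.23258 = 0.63294
The risk is 37% lower among the exposed than among the unexposed.

0.633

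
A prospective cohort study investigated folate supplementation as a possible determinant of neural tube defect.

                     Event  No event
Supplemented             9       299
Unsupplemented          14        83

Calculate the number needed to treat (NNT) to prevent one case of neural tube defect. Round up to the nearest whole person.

Risk in treated group = 9/308 = 0.02922; risk in control = 14/97 = 0.14433.
Absolute risk reduction = 0.14433 − 0.02922 = 0.11511
NNT = 1 / ARR = 1 / 0.11511 = 8.687 → round up → 9

9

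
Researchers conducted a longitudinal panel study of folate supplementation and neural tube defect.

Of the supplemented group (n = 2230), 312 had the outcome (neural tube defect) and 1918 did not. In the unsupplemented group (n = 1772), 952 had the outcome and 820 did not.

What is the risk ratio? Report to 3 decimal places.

0.260

From the description: a = 312, b = 1918, c = 952, d = 820.
Risk in exposed = 312/2230 = 0.13991; risk in unexposed = 952/1772 = 0.53725.
RR = 0.13991 / 0.53725 = 0.26042
The risk is 74% lower among the exposed than among the unexposed.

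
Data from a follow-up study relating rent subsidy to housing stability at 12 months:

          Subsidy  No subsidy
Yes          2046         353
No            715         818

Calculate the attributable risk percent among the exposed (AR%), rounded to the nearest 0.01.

Reading the table with exposure as columns: a = 2046 (Subsidy, case), b = 715 (Subsidy, non-case), c = 353 (No subsidy, case), d = 818.
Risk in exposed = 2046/2761 = 0.74104; risk in unexposed = 353/1171 = 0.30145.
RR = 0.74104/0.30145 = 2.45822
AR% = (RR − 1)/RR × 100 = (2.45822 − 1)/2.45822 × 100 = 59.3202%

59.32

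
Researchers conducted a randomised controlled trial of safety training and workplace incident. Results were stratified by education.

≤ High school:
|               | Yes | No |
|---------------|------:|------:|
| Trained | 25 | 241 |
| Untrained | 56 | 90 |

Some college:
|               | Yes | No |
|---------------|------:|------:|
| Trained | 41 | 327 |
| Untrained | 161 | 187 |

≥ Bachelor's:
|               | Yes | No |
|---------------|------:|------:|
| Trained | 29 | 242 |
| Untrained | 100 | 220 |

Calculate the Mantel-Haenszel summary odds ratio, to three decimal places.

OR_MH = Σ(aᵢdᵢ/nᵢ) / Σ(bᵢcᵢ/nᵢ), where nᵢ is the stratum total.
Stratum 1 (≤ High school): n = 412; a·d/n = 25·90/412 = 5.4612; b·c/n = 241·56/412 = 32.7573
Stratum 2 (Some college): n = 716; a·d/n = 41·187/716 = 10.7081; b·c/n = 327·161/716 = 73.5293
Stratum 3 (≥ Bachelor's): n = 591; a·d/n = 29·220/591 = 10.7953; b·c/n = 242·100/591 = 40.9475
OR_MH = (5.4612 + 10.7081 + 10.7953) / (32.7573 + 73.5293 + 40.9475) = 26.9645 / 147.2342 = 0.18314

0.183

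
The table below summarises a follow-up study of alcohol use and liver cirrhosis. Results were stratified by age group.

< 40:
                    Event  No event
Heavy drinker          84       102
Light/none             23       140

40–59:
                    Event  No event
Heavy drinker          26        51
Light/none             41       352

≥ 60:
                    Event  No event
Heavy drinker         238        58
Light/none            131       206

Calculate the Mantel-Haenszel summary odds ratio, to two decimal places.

OR_MH = Σ(aᵢdᵢ/nᵢ) / Σ(bᵢcᵢ/nᵢ), where nᵢ is the stratum total.
Stratum 1 (< 40): n = 349; a·d/n = 84·140/349 = 33.6963; b·c/n = 102·23/349 = 6.7221
Stratum 2 (40–59): n = 470; a·d/n = 26·352/470 = 19.4723; b·c/n = 51·41/470 = 4.4489
Stratum 3 (≥ 60): n = 633; a·d/n = 238·206/633 = 77.4534; b·c/n = 58·131/633 = 12.0032
OR_MH = (33.6963 + 19.4723 + 77.4534) / (6.7221 + 4.4489 + 12.0032) = 130.6220 / 23.1742 = 5.63654

5.64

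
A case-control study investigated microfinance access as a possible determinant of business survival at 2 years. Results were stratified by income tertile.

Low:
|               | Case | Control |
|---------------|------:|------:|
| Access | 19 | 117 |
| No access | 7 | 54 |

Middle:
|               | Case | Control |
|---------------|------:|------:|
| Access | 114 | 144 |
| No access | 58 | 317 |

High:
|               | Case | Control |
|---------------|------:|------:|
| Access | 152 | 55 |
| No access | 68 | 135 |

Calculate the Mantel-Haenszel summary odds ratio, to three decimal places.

OR_MH = Σ(aᵢdᵢ/nᵢ) / Σ(bᵢcᵢ/nᵢ), where nᵢ is the stratum total.
Stratum 1 (Low): n = 197; a·d/n = 19·54/197 = 5.2081; b·c/n = 117·7/197 = 4.1574
Stratum 2 (Middle): n = 633; a·d/n = 114·317/633 = 57.0900; b·c/n = 144·58/633 = 13.1943
Stratum 3 (High): n = 410; a·d/n = 152·135/410 = 50.0488; b·c/n = 55·68/410 = 9.1220
OR_MH = (5.2081 + 57.0900 + 50.0488) / (4.1574 + 13.1943 + 9.1220) = 112.3469 / 26.4736 = 4.24373

4.244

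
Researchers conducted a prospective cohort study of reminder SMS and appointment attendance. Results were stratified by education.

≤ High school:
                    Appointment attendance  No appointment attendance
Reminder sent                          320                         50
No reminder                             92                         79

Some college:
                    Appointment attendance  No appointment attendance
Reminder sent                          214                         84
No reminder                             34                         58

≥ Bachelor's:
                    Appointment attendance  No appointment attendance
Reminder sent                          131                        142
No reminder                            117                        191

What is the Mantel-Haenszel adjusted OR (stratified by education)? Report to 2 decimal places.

OR_MH = Σ(aᵢdᵢ/nᵢ) / Σ(bᵢcᵢ/nᵢ), where nᵢ is the stratum total.
Stratum 1 (≤ High school): n = 541; a·d/n = 320·79/541 = 46.7283; b·c/n = 50·92/541 = 8.5028
Stratum 2 (Some college): n = 390; a·d/n = 214·58/390 = 31.8256; b·c/n = 84·34/390 = 7.3231
Stratum 3 (≥ Bachelor's): n = 581; a·d/n = 131·191/581 = 43.0654; b·c/n = 142·117/581 = 28.5955
OR_MH = (46.7283 + 31.8256 + 43.0654) / (8.5028 + 7.3231 + 28.5955) = 121.6193 / 44.4214 = 2.73786

2.74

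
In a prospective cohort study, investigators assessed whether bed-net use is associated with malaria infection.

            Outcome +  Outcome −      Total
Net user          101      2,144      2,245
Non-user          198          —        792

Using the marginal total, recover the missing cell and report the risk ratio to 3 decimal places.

0.180

The missing cell is in the unexposed row: 792 − 198 = 594.
So a = 101, b = 2144, c = 198, d = 594.
RR = [a/(a+b)] / [c/(c+d)] = (101/2245) / (198/792) = 0.04499/0.25000 = 0.17996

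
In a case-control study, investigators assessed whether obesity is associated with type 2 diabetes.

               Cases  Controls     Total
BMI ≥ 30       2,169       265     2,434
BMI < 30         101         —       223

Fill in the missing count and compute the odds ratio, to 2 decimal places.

9.89

The missing cell is in the unexposed row: 223 − 101 = 122.
So a = 2169, b = 265, c = 101, d = 122.
OR = (a·d)/(b·c) = (2169 × 122) / (265 × 101) = 264618 / 26765 = 9.88672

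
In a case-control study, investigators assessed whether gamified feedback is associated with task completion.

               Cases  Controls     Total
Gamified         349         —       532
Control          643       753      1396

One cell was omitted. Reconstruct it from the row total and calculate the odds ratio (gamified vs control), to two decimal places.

The missing cell is in the exposed row: 532 − 349 = 183.
So a = 349, b = 183, c = 643, d = 753.
OR = (a·d)/(b·c) = (349 × 753) / (183 × 643) = 262797 / 117669 = 2.23336

2.23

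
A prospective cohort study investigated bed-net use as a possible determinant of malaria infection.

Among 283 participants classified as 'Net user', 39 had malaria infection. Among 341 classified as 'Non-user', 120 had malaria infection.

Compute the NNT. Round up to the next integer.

Risk in treated group = 39/283 = 0.13781; risk in control = 120/341 = 0.35191.
Absolute risk reduction = 0.35191 − 0.13781 = 0.21410
NNT = 1 / ARR = 1 / 0.21410 = 4.671 → round up → 5

5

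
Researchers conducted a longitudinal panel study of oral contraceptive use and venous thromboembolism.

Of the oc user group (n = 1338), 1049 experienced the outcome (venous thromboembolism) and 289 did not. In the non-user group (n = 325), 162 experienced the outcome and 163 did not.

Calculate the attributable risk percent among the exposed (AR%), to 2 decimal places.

From the description: a = 1049, b = 289, c = 162, d = 163.
Risk in exposed = 1049/1338 = 0.78401; risk in unexposed = 162/325 = 0.49846.
RR = 0.78401/0.49846 = 1.57285
AR% = (RR − 1)/RR × 100 = (1.57285 − 1)/1.57285 × 100 = 36.4212%

36.42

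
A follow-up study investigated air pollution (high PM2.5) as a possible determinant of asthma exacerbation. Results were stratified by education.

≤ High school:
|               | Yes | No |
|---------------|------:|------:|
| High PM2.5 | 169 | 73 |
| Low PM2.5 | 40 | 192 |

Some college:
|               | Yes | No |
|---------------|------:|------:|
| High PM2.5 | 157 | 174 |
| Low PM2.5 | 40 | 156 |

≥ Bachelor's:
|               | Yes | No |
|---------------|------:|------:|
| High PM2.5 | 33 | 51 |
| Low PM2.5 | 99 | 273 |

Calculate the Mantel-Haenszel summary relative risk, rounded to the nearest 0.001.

2.634

RR_MH = Σ(aᵢ·n₀ᵢ/nᵢ) / Σ(cᵢ·n₁ᵢ/nᵢ), with n₁ᵢ = aᵢ+bᵢ (exposed), n₀ᵢ = cᵢ+dᵢ (unexposed), nᵢ = n₁ᵢ+n₀ᵢ.
Stratum 1 (≤ High school): n₁ = 242, n₀ = 232, n = 474; a·n₀/n = 169·232/474 = 82.7173; c·n₁/n = 40·242/474 = 20.4219
Stratum 2 (Some college): n₁ = 331, n₀ = 196, n = 527; a·n₀/n = 157·196/527 = 58.3909; c·n₁/n = 40·331/527 = 25.1233
Stratum 3 (≥ Bachelor's): n₁ = 84, n₀ = 372, n = 456; a·n₀/n = 33·372/456 = 26.9211; c·n₁/n = 99·84/456 = 18.2368
RR_MH = (82.7173 + 58.3909 + 26.9211) / (20.4219 + 25.1233 + 18.2368) = 168.0292 / 63.7821 = 2.63443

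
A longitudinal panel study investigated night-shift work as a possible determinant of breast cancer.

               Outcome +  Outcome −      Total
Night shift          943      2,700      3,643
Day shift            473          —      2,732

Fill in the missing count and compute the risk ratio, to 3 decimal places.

1.495

The missing cell is in the unexposed row: 2732 − 473 = 2259.
So a = 943, b = 2700, c = 473, d = 2259.
RR = [a/(a+b)] / [c/(c+d)] = (943/3643) / (473/2732) = 0.25885/0.17313 = 1.49511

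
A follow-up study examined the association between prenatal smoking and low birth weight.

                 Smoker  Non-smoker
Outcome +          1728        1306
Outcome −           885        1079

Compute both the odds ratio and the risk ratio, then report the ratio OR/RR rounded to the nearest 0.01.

Reading the table with exposure as columns: a = 1728 (Smoker, case), b = 885 (Smoker, non-case), c = 1306 (Non-smoker, case), d = 1079.
OR = (1728·1079)/(885·1306) = 1864512/1155810 = 1.61316
Risk in exposed = 1728/2613 = 0.66131; risk in unexposed = 1306/2385 = 0.54759; RR = 1.20767
OR/RR = 1.61316 / 1.20767 = 1.33576
The outcome is not rare, so the OR lies further from 1 than the RR.

1.34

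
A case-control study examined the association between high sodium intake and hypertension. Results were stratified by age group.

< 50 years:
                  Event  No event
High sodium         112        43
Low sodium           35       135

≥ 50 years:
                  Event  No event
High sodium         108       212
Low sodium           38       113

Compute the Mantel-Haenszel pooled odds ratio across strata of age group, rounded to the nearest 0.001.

OR_MH = Σ(aᵢdᵢ/nᵢ) / Σ(bᵢcᵢ/nᵢ), where nᵢ is the stratum total.
Stratum 1 (< 50 years): n = 325; a·d/n = 112·135/325 = 46.5231; b·c/n = 43·35/325 = 4.6308
Stratum 2 (≥ 50 years): n = 471; a·d/n = 108·113/471 = 25.9108; b·c/n = 212·38/471 = 17.1040
OR_MH = (46.5231 + 25.9108) / (4.6308 + 17.1040) = 72.4339 / 21.7348 = 3.33262

3.333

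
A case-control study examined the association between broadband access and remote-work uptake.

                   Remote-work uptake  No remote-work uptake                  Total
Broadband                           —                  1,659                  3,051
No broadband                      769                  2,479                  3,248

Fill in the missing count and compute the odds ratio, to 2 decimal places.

2.70

The missing cell is in the exposed row: 3051 − 1659 = 1392.
So a = 1392, b = 1659, c = 769, d = 2479.
OR = (a·d)/(b·c) = (1392 × 2479) / (1659 × 769) = 3450768 / 1275771 = 2.70485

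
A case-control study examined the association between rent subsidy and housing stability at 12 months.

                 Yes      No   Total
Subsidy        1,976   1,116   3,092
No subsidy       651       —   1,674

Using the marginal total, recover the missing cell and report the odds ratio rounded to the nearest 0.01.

2.78

The missing cell is in the unexposed row: 1674 − 651 = 1023.
So a = 1976, b = 1116, c = 651, d = 1023.
OR = (a·d)/(b·c) = (1976 × 1023) / (1116 × 651) = 2021448 / 726516 = 2.78239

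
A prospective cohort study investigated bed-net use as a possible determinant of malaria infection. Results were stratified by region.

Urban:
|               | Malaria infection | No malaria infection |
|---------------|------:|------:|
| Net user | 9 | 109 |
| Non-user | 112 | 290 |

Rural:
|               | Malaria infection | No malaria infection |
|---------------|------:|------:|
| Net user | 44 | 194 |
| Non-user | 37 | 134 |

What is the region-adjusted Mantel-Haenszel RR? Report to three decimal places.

RR_MH = Σ(aᵢ·n₀ᵢ/nᵢ) / Σ(cᵢ·n₁ᵢ/nᵢ), with n₁ᵢ = aᵢ+bᵢ (exposed), n₀ᵢ = cᵢ+dᵢ (unexposed), nᵢ = n₁ᵢ+n₀ᵢ.
Stratum 1 (Urban): n₁ = 118, n₀ = 402, n = 520; a·n₀/n = 9·402/520 = 6.9577; c·n₁/n = 112·118/520 = 25.4154
Stratum 2 (Rural): n₁ = 238, n₀ = 171, n = 409; a·n₀/n = 44·171/409 = 18.3961; c·n₁/n = 37·238/409 = 21.5306
RR_MH = (6.9577 + 18.3961) / (25.4154 + 21.5306) = 25.3538 / 46.9459 = 0.54006

0.540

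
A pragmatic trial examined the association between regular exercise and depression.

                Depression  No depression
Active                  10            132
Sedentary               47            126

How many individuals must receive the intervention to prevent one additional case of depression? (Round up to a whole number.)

Risk in treated group = 10/142 = 0.07042; risk in control = 47/173 = 0.27168.
Absolute risk reduction = 0.27168 − 0.07042 = 0.20125
NNT = 1 / ARR = 1 / 0.20125 = 4.969 → round up → 5

5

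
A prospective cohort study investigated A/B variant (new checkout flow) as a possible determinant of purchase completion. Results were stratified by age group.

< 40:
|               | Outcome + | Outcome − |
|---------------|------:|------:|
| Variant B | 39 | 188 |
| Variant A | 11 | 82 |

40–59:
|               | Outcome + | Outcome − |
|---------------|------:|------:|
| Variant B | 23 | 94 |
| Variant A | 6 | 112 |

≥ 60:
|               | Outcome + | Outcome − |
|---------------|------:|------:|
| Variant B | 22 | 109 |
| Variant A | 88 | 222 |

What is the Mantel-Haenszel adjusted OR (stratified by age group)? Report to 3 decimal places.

1.046

OR_MH = Σ(aᵢdᵢ/nᵢ) / Σ(bᵢcᵢ/nᵢ), where nᵢ is the stratum total.
Stratum 1 (< 40): n = 320; a·d/n = 39·82/320 = 9.9938; b·c/n = 188·11/320 = 6.4625
Stratum 2 (40–59): n = 235; a·d/n = 23·112/235 = 10.9617; b·c/n = 94·6/235 = 2.4000
Stratum 3 (≥ 60): n = 441; a·d/n = 22·222/441 = 11.0748; b·c/n = 109·88/441 = 21.7506
OR_MH = (9.9938 + 10.9617 + 11.0748) / (6.4625 + 2.4000 + 21.7506) = 32.0303 / 30.6131 = 1.04629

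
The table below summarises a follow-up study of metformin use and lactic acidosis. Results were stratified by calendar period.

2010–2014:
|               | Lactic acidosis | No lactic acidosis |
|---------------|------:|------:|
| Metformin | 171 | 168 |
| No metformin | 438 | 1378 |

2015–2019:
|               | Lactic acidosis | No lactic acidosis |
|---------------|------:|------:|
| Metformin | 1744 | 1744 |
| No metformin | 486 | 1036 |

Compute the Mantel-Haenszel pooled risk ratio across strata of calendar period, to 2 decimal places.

RR_MH = Σ(aᵢ·n₀ᵢ/nᵢ) / Σ(cᵢ·n₁ᵢ/nᵢ), with n₁ᵢ = aᵢ+bᵢ (exposed), n₀ᵢ = cᵢ+dᵢ (unexposed), nᵢ = n₁ᵢ+n₀ᵢ.
Stratum 1 (2010–2014): n₁ = 339, n₀ = 1816, n = 2155; a·n₀/n = 171·1816/2155 = 144.1002; c·n₁/n = 438·339/2155 = 68.9012
Stratum 2 (2015–2019): n₁ = 3488, n₀ = 1522, n = 5010; a·n₀/n = 1744·1522/5010 = 529.8140; c·n₁/n = 486·3488/5010 = 338.3569
RR_MH = (144.1002 + 529.8140) / (68.9012 + 338.3569) = 673.9142 / 407.2580 = 1.65476

1.65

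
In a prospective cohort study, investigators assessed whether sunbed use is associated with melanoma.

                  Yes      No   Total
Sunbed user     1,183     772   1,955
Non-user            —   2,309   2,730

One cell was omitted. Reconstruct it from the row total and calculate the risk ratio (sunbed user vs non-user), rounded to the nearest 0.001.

3.924

The missing cell is in the unexposed row: 2730 − 2309 = 421.
So a = 1183, b = 772, c = 421, d = 2309.
RR = [a/(a+b)] / [c/(c+d)] = (1183/1955) / (421/2730) = 0.60512/0.15421 = 3.92391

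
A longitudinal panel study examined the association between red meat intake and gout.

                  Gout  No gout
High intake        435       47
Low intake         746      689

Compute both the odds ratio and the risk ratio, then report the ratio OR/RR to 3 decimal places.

4.924

Cells: a = 435, b = 47, c = 746, d = 689.
OR = (435·689)/(47·746) = 299715/35062 = 8.54814
Risk in exposed = 435/482 = 0.90249; risk in unexposed = 746/1435 = 0.51986; RR = 1.73602
OR/RR = 8.54814 / 1.73602 = 4.92398
The outcome is not rare, so the OR lies further from 1 than the RR.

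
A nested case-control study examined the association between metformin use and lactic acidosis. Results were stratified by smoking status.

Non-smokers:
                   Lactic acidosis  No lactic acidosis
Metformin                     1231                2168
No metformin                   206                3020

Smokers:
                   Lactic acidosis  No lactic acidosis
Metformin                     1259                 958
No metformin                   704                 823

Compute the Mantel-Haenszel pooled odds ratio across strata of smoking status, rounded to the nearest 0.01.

3.38

OR_MH = Σ(aᵢdᵢ/nᵢ) / Σ(bᵢcᵢ/nᵢ), where nᵢ is the stratum total.
Stratum 1 (Non-smokers): n = 6625; a·d/n = 1231·3020/6625 = 561.1502; b·c/n = 2168·206/6625 = 67.4125
Stratum 2 (Smokers): n = 3744; a·d/n = 1259·823/3744 = 276.7513; b·c/n = 958·704/3744 = 180.1368
OR_MH = (561.1502 + 276.7513) / (67.4125 + 180.1368) = 837.9015 / 247.5493 = 3.38479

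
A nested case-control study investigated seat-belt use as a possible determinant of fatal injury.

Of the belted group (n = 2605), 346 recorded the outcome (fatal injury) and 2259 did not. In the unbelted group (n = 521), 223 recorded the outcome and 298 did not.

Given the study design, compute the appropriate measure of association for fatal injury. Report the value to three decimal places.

0.205

From the description: a = 346, b = 2259, c = 223, d = 298.
This is a nested case-control study: participants were sampled on outcome status, so risks in the source population cannot be estimated directly — relative risk is not valid here. The odds ratio is the appropriate measure.
OR = (a·d)/(b·c) = (346 × 298) / (2259 × 223) = 103108 / 503757 = 0.20468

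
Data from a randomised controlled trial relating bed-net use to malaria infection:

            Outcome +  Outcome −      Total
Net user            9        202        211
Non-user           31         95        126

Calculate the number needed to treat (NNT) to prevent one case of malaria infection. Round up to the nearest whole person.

Risk in treated group = 9/211 = 0.04265; risk in control = 31/126 = 0.24603.
Absolute risk reduction = 0.24603 − 0.04265 = 0.20338
NNT = 1 / ARR = 1 / 0.20338 = 4.917 → round up → 5

5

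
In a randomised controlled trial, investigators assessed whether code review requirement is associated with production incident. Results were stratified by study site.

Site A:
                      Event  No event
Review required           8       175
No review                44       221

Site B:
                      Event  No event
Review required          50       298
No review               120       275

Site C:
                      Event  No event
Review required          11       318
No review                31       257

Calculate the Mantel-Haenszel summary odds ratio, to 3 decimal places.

OR_MH = Σ(aᵢdᵢ/nᵢ) / Σ(bᵢcᵢ/nᵢ), where nᵢ is the stratum total.
Stratum 1 (Site A): n = 448; a·d/n = 8·221/448 = 3.9464; b·c/n = 175·44/448 = 17.1875
Stratum 2 (Site B): n = 743; a·d/n = 50·275/743 = 18.5061; b·c/n = 298·120/743 = 48.1292
Stratum 3 (Site C): n = 617; a·d/n = 11·257/617 = 4.5818; b·c/n = 318·31/617 = 15.9773
OR_MH = (3.9464 + 18.5061 + 4.5818) / (17.1875 + 48.1292 + 15.9773) = 27.0343 / 81.2940 = 0.33255

0.333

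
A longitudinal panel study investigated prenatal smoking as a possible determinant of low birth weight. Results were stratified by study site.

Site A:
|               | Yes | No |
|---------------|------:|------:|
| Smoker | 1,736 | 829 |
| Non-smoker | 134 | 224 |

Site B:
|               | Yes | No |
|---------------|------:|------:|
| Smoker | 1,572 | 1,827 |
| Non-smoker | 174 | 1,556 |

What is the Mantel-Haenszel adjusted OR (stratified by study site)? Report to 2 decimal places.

6.10

OR_MH = Σ(aᵢdᵢ/nᵢ) / Σ(bᵢcᵢ/nᵢ), where nᵢ is the stratum total.
Stratum 1 (Site A): n = 2923; a·d/n = 1736·224/2923 = 133.0359; b·c/n = 829·134/2923 = 38.0041
Stratum 2 (Site B): n = 5129; a·d/n = 1572·1556/5129 = 476.9023; b·c/n = 1827·174/5129 = 61.9805
OR_MH = (133.0359 + 476.9023) / (38.0041 + 61.9805) = 609.9382 / 99.9846 = 6.10032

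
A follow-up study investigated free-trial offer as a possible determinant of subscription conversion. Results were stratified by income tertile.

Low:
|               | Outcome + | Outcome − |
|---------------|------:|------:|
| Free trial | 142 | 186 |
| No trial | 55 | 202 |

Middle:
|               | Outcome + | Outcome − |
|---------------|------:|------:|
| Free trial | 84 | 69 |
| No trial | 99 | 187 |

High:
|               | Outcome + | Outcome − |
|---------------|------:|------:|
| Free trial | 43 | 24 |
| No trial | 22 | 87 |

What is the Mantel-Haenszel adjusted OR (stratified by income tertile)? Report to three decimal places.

2.942

OR_MH = Σ(aᵢdᵢ/nᵢ) / Σ(bᵢcᵢ/nᵢ), where nᵢ is the stratum total.
Stratum 1 (Low): n = 585; a·d/n = 142·202/585 = 49.0325; b·c/n = 186·55/585 = 17.4872
Stratum 2 (Middle): n = 439; a·d/n = 84·187/439 = 35.7813; b·c/n = 69·99/439 = 15.5604
Stratum 3 (High): n = 176; a·d/n = 43·87/176 = 21.2557; b·c/n = 24·22/176 = 3.0000
OR_MH = (49.0325 + 35.7813 + 21.2557) / (17.4872 + 15.5604 + 3.0000) = 106.0695 / 36.0475 = 2.94249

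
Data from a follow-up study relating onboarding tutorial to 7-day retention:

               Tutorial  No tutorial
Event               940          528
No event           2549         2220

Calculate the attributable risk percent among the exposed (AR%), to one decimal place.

Reading the table with exposure as columns: a = 940 (Tutorial, case), b = 2549 (Tutorial, non-case), c = 528 (No tutorial, case), d = 2220.
Risk in exposed = 940/3489 = 0.26942; risk in unexposed = 528/2748 = 0.19214.
RR = 0.26942/0.19214 = 1.40220
AR% = (RR − 1)/RR × 100 = (1.40220 − 1)/1.40220 × 100 = 28.6835%

28.7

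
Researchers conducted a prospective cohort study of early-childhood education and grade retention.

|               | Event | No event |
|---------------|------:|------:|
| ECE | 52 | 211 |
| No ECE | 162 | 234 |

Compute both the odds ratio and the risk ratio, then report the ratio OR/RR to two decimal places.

0.74

Cells: a = 52, b = 211, c = 162, d = 234.
OR = (52·234)/(211·162) = 12168/34182 = 0.35598
Risk in exposed = 52/263 = 0.19772; risk in unexposed = 162/396 = 0.40909; RR = 0.48331
OR/RR = 0.35598 / 0.48331 = 0.73654
The outcome is not rare, so the OR lies further from 1 than the RR.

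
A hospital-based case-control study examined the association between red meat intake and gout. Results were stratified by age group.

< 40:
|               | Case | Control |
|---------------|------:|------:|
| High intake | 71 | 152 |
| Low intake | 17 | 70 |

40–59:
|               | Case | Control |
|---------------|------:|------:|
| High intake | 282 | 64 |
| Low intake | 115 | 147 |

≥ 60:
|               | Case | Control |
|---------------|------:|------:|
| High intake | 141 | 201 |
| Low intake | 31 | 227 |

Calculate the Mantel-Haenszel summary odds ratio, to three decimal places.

4.462

OR_MH = Σ(aᵢdᵢ/nᵢ) / Σ(bᵢcᵢ/nᵢ), where nᵢ is the stratum total.
Stratum 1 (< 40): n = 310; a·d/n = 71·70/310 = 16.0323; b·c/n = 152·17/310 = 8.3355
Stratum 2 (40–59): n = 608; a·d/n = 282·147/608 = 68.1809; b·c/n = 64·115/608 = 12.1053
Stratum 3 (≥ 60): n = 600; a·d/n = 141·227/600 = 53.3450; b·c/n = 201·31/600 = 10.3850
OR_MH = (16.0323 + 68.1809 + 53.3450) / (8.3355 + 12.1053 + 10.3850) = 137.5582 / 30.8257 = 4.46244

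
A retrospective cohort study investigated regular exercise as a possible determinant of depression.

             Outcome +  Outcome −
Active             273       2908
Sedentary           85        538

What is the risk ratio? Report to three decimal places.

Cells: a = 273, b = 2908, c = 85, d = 538.
Risk in exposed = 273/3181 = 0.08582; risk in unexposed = 85/623 = 0.13644.
RR = 0.08582 / 0.13644 = 0.62903
The risk is 37% lower among the exposed than among the unexposed.

0.629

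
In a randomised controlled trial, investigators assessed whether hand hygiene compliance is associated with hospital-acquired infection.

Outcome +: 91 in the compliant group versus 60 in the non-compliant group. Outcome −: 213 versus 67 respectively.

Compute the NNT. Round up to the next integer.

Risk in treated group = 91/304 = 0.29934; risk in control = 60/127 = 0.47244.
Absolute risk reduction = 0.47244 − 0.29934 = 0.17310
NNT = 1 / ARR = 1 / 0.17310 = 5.777 → round up → 6

6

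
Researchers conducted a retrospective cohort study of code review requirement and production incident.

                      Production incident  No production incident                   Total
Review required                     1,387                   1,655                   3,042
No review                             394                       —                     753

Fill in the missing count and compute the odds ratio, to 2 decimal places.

The missing cell is in the unexposed row: 753 − 394 = 359.
So a = 1387, b = 1655, c = 394, d = 359.
OR = (a·d)/(b·c) = (1387 × 359) / (1655 × 394) = 497933 / 652070 = 0.76362

0.76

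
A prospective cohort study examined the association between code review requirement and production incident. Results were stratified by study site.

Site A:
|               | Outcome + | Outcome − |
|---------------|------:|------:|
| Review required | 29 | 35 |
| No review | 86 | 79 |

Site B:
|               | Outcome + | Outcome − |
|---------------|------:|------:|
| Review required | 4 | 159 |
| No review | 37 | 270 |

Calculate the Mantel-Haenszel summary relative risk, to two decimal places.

0.64

RR_MH = Σ(aᵢ·n₀ᵢ/nᵢ) / Σ(cᵢ·n₁ᵢ/nᵢ), with n₁ᵢ = aᵢ+bᵢ (exposed), n₀ᵢ = cᵢ+dᵢ (unexposed), nᵢ = n₁ᵢ+n₀ᵢ.
Stratum 1 (Site A): n₁ = 64, n₀ = 165, n = 229; a·n₀/n = 29·165/229 = 20.8952; c·n₁/n = 86·64/229 = 24.0349
Stratum 2 (Site B): n₁ = 163, n₀ = 307, n = 470; a·n₀/n = 4·307/470 = 2.6128; c·n₁/n = 37·163/470 = 12.8319
RR_MH = (20.8952 + 2.6128) / (24.0349 + 12.8319) = 23.5080 / 36.8668 = 0.63765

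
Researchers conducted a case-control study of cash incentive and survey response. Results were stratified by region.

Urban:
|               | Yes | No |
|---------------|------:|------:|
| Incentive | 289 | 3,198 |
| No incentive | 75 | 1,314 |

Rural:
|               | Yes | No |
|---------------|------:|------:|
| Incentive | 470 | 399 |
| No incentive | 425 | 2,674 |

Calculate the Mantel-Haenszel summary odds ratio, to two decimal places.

4.29

OR_MH = Σ(aᵢdᵢ/nᵢ) / Σ(bᵢcᵢ/nᵢ), where nᵢ is the stratum total.
Stratum 1 (Urban): n = 4876; a·d/n = 289·1314/4876 = 77.8806; b·c/n = 3198·75/4876 = 49.1899
Stratum 2 (Rural): n = 3968; a·d/n = 470·2674/3968 = 316.7288; b·c/n = 399·425/3968 = 42.7356
OR_MH = (77.8806 + 316.7288) / (49.1899 + 42.7356) = 394.6095 / 91.9255 = 4.29271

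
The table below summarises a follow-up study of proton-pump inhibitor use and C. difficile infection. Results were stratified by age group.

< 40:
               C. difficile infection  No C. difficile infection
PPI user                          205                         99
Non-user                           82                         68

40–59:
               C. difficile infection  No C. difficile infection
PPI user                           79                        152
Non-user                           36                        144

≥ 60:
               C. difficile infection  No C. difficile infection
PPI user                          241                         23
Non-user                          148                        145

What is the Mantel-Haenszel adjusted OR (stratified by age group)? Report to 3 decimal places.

3.247

OR_MH = Σ(aᵢdᵢ/nᵢ) / Σ(bᵢcᵢ/nᵢ), where nᵢ is the stratum total.
Stratum 1 (< 40): n = 454; a·d/n = 205·68/454 = 30.7048; b·c/n = 99·82/454 = 17.8811
Stratum 2 (40–59): n = 411; a·d/n = 79·144/411 = 27.6788; b·c/n = 152·36/411 = 13.3139
Stratum 3 (≥ 60): n = 557; a·d/n = 241·145/557 = 62.7379; b·c/n = 23·148/557 = 6.1113
OR_MH = (30.7048 + 27.6788 + 62.7379) / (17.8811 + 13.3139 + 6.1113) = 121.1216 / 37.3062 = 3.24668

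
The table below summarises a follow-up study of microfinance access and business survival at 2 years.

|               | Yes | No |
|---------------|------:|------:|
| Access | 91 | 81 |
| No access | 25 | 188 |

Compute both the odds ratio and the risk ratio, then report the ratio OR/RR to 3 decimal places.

Cells: a = 91, b = 81, c = 25, d = 188.
OR = (91·188)/(81·25) = 17108/2025 = 8.44840
Risk in exposed = 91/172 = 0.52907; risk in unexposed = 25/213 = 0.11737; RR = 4.50767
OR/RR = 8.44840 / 4.50767 = 1.87422
The outcome is not rare, so the OR lies further from 1 than the RR.

1.874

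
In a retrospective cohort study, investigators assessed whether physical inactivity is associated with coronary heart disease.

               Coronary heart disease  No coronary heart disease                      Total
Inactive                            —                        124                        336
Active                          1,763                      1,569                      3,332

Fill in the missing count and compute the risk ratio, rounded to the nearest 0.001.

1.192

The missing cell is in the exposed row: 336 − 124 = 212.
So a = 212, b = 124, c = 1763, d = 1569.
RR = [a/(a+b)] / [c/(c+d)] = (212/336) / (1763/3332) = 0.63095/0.52911 = 1.19247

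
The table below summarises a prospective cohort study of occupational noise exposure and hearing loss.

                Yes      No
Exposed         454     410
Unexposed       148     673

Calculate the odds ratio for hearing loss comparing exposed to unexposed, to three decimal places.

5.035

Cells: a = 454, b = 410, c = 148, d = 673.
OR = (a·d)/(b·c) = (454 × 673) / (410 × 148) = 305542 / 60680 = 5.03530
The odds of hearing loss are about 5.04 times as high in the exposed group.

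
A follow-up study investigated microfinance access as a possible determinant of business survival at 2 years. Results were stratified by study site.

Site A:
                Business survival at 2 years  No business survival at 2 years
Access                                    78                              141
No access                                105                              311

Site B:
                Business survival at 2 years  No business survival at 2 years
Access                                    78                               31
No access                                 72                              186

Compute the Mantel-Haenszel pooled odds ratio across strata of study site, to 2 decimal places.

OR_MH = Σ(aᵢdᵢ/nᵢ) / Σ(bᵢcᵢ/nᵢ), where nᵢ is the stratum total.
Stratum 1 (Site A): n = 635; a·d/n = 78·311/635 = 38.2016; b·c/n = 141·105/635 = 23.3150
Stratum 2 (Site B): n = 367; a·d/n = 78·186/367 = 39.5313; b·c/n = 31·72/367 = 6.0817
OR_MH = (38.2016 + 39.5313) / (23.3150 + 6.0817) = 77.7329 / 29.3967 = 2.64427

2.64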